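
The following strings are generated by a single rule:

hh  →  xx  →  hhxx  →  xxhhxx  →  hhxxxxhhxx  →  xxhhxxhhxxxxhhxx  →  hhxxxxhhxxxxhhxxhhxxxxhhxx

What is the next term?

From term 3 onward, concatenate the second-to-last term with the last: hh·xx = hhxx, xx·hhxx = xxhhxx, …
So term 8 is xxhhxxhhxxxxhhxx·hhxxxxhhxxxxhhxxhhxxxxhhxx.

xxhhxxhhxxxxhhxxhhxxxxhhxxxxhhxxhhxxxxhhxx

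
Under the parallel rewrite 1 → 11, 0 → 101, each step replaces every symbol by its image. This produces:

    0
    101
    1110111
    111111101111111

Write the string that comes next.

Rewriting the 15 symbols of 111111101111111 one by one yields 11 11 11 11 11 11 11 101 11 11 11 11 11 11 11; concatenated:

1111111111111110111111111111111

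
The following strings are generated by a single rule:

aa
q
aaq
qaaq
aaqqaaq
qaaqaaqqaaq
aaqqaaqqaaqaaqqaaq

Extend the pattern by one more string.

This is a Fibonacci-style word recurrence s(k) = s(k−2)·s(k−1): e.g. aa·q = aaq.
So term 8 is qaaqaaqqaaq·aaqqaaqqaaqaaqqaaq.

qaaqaaqqaaqaaqqaaqqaaqaaqqaaq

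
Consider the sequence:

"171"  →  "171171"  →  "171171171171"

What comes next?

171171171171171171171171

Every step duplicates the string.
One more doubling of 171171171171 gives the answer.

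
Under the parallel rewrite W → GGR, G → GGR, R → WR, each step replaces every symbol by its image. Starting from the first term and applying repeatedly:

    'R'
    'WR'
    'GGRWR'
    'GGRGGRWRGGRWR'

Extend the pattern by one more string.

GGRGGRWRGGRGGRWRGGRWRGGRGGRWRGGRWR

Applying the rule to each of the 13 symbols of GGRGGRWRGGRWR gives the pieces GGR GGR WR GGR GGR WR GGR WR GGR GGR WR GGR WR, which concatenate to the answer.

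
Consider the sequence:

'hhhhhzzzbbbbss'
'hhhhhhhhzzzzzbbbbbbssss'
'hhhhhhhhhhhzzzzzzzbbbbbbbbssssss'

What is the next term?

Each string has the form h^{3n-1} z^{2n-1} b^{2n} s^{2n-2}, where the shown terms are n = 2, 3, 4.
For the next term, n = 5, so the run lengths are 14, 9, 10, 8.

hhhhhhhhhhhhhhzzzzzzzzzbbbbbbbbbbssssssss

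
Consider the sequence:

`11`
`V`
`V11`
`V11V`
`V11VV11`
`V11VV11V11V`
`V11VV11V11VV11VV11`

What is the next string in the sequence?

This is a Fibonacci-style word recurrence s(k) = s(k−1)·s(k−2): e.g. V·11 = V11.
Continuing: V11VV11V11VV11VV11 · V11VV11V11V gives term 8.

V11VV11V11VV11VV11V11VV11V11V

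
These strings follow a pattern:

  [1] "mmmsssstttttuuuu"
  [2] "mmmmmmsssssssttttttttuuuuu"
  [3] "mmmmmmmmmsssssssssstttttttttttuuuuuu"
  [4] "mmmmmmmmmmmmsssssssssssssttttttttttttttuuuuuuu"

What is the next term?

The n-th term is 3n m's then 3n+1 s's then 3n+2 t's then n+3 u's (n = 1, 2, …).
For the next term, n = 5, so the run lengths are 15, 16, 17, 8.

mmmmmmmmmmmmmmmsssssssssssssssstttttttttttttttttuuuuuuuu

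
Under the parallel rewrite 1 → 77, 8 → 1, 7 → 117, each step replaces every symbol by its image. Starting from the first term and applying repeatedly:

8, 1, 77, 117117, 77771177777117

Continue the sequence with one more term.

11711711711777771171171171171177777117

Replace each of the 14 characters of 77771177777117 in place — 117 117 117 117 77 77 117 117 117 117 117 77 77 117 — and concatenate.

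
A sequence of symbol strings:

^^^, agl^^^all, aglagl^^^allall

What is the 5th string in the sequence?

aglaglaglagl^^^allallallall

s(k+1) = agl·s(k)·all, so each term gains agl as a prefix and all as a suffix.
From aglagl^^^allall, 2 further steps: aglagl^^^allall → aglaglagl^^^allallall → (answer).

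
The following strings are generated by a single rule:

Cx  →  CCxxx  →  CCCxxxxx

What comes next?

Each string has the form C^{n} x^{2n-1} (n = 1, 2, …).
At n = 4 the blocks have lengths 4, 7.

CCCCxxxxxxx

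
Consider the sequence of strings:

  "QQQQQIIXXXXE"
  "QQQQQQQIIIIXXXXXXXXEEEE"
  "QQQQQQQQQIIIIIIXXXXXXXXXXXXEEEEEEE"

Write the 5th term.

The n-th term is 2n+3 Q's then 2n I's then 4n X's then 3n-2 E's (n = 1, 2, …).
At n = 5 the blocks have lengths 13, 10, 20, 13.

QQQQQQQQQQQQQIIIIIIIIIIXXXXXXXXXXXXXXXXXXXXEEEEEEEEEEEEE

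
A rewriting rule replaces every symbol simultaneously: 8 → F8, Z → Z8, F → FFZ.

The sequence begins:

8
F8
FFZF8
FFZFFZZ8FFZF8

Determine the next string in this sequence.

FFZFFZZ8FFZFFZZ8Z8F8FFZFFZZ8FFZF8

φ(FFZFFZZ8FFZF8) expands symbol-by-symbol to FFZ FFZ Z8 FFZ FFZ Z8 Z8 F8 FFZ FFZ Z8 FFZ F8; joining the 13 pieces gives the next term.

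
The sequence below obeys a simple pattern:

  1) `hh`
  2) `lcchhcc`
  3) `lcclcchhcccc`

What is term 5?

Every step adds lcc to the front and cc to the end of the previous string.
From lcclcchhcccc, 2 further steps: lcclcchhcccc → lcclcclcchhcccccc → (answer).

lcclcclcclcchhcccccccc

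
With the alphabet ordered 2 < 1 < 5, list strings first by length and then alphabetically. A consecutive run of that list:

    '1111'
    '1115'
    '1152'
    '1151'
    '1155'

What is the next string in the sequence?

1522

Treat 1155 as a base-3 numeral over the given alphabet and add one, carrying through any trailing 5's.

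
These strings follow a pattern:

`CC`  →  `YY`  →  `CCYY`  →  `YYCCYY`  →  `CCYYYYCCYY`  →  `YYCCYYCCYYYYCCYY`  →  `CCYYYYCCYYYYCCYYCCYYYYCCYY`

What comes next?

From term 3 onward, concatenate the second-to-last term with the last: CC·YY = CCYY, YY·CCYY = YYCCYY, …
So term 8 is YYCCYYCCYYYYCCYY·CCYYYYCCYYYYCCYYCCYYYYCCYY.

YYCCYYCCYYYYCCYYCCYYYYCCYYYYCCYYCCYYYYCCYY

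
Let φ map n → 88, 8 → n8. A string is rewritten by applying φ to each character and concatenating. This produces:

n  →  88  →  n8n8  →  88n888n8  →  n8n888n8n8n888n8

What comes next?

Replace each of the 16 characters of n8n888n8n8n888n8 in place — 88 n8 88 n8 n8 n8 88 n8 88 n8 88 n8 n8 n8 88 n8 — and concatenate.

88n888n8n8n888n888n888n8n8n888n8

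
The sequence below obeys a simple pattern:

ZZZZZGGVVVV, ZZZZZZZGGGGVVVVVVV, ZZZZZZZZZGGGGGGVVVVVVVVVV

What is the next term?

Term n consists of 2n+3 Z's, followed by 2n G's, followed by 3n+1 V's (n = 1, 2, …).
At n = 4 the blocks have lengths 11, 8, 13.

ZZZZZZZZZZZGGGGGGGGVVVVVVVVVVVVV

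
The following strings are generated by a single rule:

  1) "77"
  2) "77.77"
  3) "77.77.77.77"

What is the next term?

77.77.77.77.77.77.77.77

Every step duplicates the string with '.' between the halves.
One more doubling of 77.77.77.77 gives the answer.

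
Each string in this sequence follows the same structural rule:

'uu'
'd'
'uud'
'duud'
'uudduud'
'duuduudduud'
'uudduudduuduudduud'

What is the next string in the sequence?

duuduudduuduudduudduuduudduud

This is a Fibonacci-style word recurrence s(k) = s(k−2)·s(k−1): e.g. uu·d = uud.
The next term joins duuduudduud and uudduudduuduudduud.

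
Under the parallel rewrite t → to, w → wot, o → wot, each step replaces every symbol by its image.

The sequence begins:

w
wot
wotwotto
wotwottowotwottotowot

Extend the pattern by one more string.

φ(wotwottowotwottotowot) expands symbol-by-symbol to wot wot to wot wot to to wot wot wot to wot wot to to wot to wot wot wot to; joining the 21 pieces gives the next term.

wotwottowotwottotowotwotwottowotwottotowottowotwotwotto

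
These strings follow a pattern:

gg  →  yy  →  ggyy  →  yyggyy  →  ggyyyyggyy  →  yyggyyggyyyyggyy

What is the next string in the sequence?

ggyyyyggyyyyggyyggyyyyggyy

This is a Fibonacci-style word recurrence s(k) = s(k−2)·s(k−1): e.g. gg·yy = ggyy.
The next term joins ggyyyyggyy and yyggyyggyyyyggyy.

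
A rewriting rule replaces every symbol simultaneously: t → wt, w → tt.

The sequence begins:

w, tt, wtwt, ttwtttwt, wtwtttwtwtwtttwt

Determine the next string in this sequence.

Replace each of the 16 characters of wtwtttwtwtwtttwt in place — tt wt tt wt wt wt tt wt tt wt tt wt wt wt tt wt — and concatenate.

ttwtttwtwtwtttwtttwtttwtwtwtttwt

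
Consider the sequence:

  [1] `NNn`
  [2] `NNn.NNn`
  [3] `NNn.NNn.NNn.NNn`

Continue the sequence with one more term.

Each string is two copies of the previous one joined by '.'.
Doubling NNn.NNn.NNn.NNn with '.' between the halves:

NNn.NNn.NNn.NNn.NNn.NNn.NNn.NNn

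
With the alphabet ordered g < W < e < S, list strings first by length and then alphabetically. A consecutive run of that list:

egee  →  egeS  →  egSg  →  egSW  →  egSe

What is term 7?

Stepping forward 2 times from egSe: egSe → egSS, then the target.

eWgg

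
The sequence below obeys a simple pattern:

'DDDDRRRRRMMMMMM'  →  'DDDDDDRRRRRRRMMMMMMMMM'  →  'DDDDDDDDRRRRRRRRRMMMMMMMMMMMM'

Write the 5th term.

Reading off run lengths: D runs 4, 6, 8; R runs 5, 7, 9; M runs 6, 9, 12 — each is linear in n, where the shown terms are n = 2, 3, 4.
For term 5, n = 6, so the run lengths are 12, 13, 18.

DDDDDDDDDDDDRRRRRRRRRRRRRMMMMMMMMMMMMMMMMMM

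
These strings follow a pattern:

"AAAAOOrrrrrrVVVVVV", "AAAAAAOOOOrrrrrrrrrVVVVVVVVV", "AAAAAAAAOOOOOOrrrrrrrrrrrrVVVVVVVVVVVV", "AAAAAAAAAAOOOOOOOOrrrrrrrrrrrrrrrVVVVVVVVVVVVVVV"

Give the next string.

Each string has the form A^{2n} O^{2n-2} r^{3n} V^{3n}, where the shown terms are n = 2, 3, 4, 5.
For the next term, n = 6, so the run lengths are 12, 10, 18, 18.

AAAAAAAAAAAAOOOOOOOOOOrrrrrrrrrrrrrrrrrrVVVVVVVVVVVVVVVVVV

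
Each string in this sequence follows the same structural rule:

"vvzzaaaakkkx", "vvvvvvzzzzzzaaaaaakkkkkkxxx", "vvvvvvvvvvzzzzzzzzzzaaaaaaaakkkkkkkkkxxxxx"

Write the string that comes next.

vvvvvvvvvvvvvvzzzzzzzzzzzzzzaaaaaaaaaakkkkkkkkkkkkxxxxxxx

The n-th term is 4n-2 v's then 4n-2 z's then 2n+2 a's then 3n k's then 2n-1 x's (n = 1, 2, …).
For the next term, n = 4, so the run lengths are 14, 14, 10, 12, 7.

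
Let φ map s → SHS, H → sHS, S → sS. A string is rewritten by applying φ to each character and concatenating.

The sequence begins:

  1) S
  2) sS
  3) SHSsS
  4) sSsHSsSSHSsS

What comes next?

Rewriting each symbol of sSsHSsSSHSsS: s→SHS, S→sS, s→SHS, H→sHS, S→sS, s→SHS, S→sS, S→sS, H→sHS, S→sS, s→SHS, S→sS, which concatenates to SHS sS SHS sHS sS SHS sS sS sHS sS SHS sS.

SHSsSSHSsHSsSSHSsSsSsHSsSSHSsS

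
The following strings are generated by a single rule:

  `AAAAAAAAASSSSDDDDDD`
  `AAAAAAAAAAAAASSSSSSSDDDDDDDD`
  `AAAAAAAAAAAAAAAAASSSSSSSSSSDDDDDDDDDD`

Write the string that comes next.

The n-th term is 4n+1 A's then 3n-2 S's then 2n+2 D's, where the shown terms are n = 2, 3, 4.
At n = 5 the blocks have lengths 21, 13, 12.

AAAAAAAAAAAAAAAAAAAAASSSSSSSSSSSSSDDDDDDDDDDDD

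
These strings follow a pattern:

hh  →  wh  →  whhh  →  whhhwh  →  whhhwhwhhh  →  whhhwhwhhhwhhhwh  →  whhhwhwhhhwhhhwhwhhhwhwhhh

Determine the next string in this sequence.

whhhwhwhhhwhhhwhwhhhwhwhhhwhhhwhwhhhwhhhwh

This is a Fibonacci-style word recurrence s(k) = s(k−1)·s(k−2): e.g. wh·hh = whhh.
The next term joins whhhwhwhhhwhhhwhwhhhwhwhhh and whhhwhwhhhwhhhwh.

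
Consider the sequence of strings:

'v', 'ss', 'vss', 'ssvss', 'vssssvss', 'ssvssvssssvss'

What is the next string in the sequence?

vssssvssssvssvssssvss

This is a Fibonacci-style word recurrence s(k) = s(k−2)·s(k−1): e.g. v·ss = vss.
The next term joins vssssvss and ssvssvssssvss.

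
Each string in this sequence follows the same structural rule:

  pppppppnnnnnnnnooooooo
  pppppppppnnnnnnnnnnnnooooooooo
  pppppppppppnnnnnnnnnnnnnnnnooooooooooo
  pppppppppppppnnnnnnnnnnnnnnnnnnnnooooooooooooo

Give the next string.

pppppppppppppppnnnnnnnnnnnnnnnnnnnnnnnnooooooooooooooo

Reading off run lengths: p runs 7, 9, 11, 13; n runs 8, 12, 16, 20; o runs 7, 9, 11, 13 — each is linear in n, where the shown terms are n = 2, 3, 4, 5.
At n = 6 the blocks have lengths 15, 24, 15.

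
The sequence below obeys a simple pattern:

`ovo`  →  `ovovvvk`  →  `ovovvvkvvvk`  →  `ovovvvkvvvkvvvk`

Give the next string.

Each term is the previous one with vvvk appended.
One more step from ovovvvkvvvkvvvk gives the answer.

ovovvvkvvvkvvvkvvvk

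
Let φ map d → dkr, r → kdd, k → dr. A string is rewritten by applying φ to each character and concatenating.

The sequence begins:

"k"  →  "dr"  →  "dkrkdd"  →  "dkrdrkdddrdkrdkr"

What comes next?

Rewriting the 16 symbols of dkrdrkdddrdkrdkr one by one yields dkr dr kdd dkr kdd dr dkr dkr dkr kdd dkr dr kdd dkr dr kdd; concatenated:

dkrdrkdddkrkdddrdkrdkrdkrkdddkrdrkdddkrdrkdd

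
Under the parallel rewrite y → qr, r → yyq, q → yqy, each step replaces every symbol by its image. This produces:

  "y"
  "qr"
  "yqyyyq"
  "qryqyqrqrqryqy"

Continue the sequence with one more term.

Rewriting the 14 symbols of qryqyqrqrqryqy one by one yields yqy yyq qr yqy qr yqy yyq yqy yyq yqy yyq qr yqy qr; concatenated:

yqyyyqqryqyqryqyyyqyqyyyqyqyyyqqryqyqr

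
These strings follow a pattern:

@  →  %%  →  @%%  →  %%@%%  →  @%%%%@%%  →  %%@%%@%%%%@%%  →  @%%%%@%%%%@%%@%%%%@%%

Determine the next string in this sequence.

Each term (from the third on) is the two preceding terms concatenated in order: term 3 = @·%% = @%%.
So term 8 is %%@%%@%%%%@%%·@%%%%@%%%%@%%@%%%%@%%.

%%@%%@%%%%@%%@%%%%@%%%%@%%@%%%%@%%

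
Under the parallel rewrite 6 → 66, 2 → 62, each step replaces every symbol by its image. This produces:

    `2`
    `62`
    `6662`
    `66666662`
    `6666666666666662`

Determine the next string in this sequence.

φ(6666666666666662) expands symbol-by-symbol to 66 66 66 66 66 66 66 66 66 66 66 66 66 66 66 62; joining the 16 pieces gives the next term.

66666666666666666666666666666662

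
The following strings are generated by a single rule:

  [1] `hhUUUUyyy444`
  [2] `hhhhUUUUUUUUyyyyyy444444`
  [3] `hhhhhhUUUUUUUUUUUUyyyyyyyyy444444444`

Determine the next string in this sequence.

Each string has the form h^{2n} U^{4n} y^{3n} 4^{3n} (n = 1, 2, …).
For the next term, n = 4, so the run lengths are 8, 16, 12, 12.

hhhhhhhhUUUUUUUUUUUUUUUUyyyyyyyyyyyy444444444444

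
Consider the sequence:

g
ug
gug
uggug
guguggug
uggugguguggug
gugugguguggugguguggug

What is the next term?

This is a Fibonacci-style word recurrence s(k) = s(k−2)·s(k−1): e.g. g·ug = gug.
So term 8 is uggugguguggug·gugugguguggugguguggug.

ugguggugugguggugugguguggugguguggug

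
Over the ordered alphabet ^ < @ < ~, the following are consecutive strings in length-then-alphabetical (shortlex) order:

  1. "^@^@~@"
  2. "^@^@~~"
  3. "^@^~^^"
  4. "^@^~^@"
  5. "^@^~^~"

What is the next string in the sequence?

The successor of ^@^~^~ increments the rightmost position that isn't already ~ and resets every position after it to ^.

^@^~@^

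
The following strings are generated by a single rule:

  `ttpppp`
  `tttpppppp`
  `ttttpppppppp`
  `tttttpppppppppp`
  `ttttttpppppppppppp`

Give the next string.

tttttttpppppppppppppp

The n-th term is n t's then 2n p's, where the shown terms are n = 2, 3, 4, 5, 6.
Setting n = 7 gives 7, 14 characters in each block.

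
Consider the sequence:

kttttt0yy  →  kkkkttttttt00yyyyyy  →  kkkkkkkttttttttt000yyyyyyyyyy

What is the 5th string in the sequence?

Reading off run lengths: k runs 1, 4, 7; t runs 5, 7, 9; 0 runs 1, 2, 3; y runs 2, 6, 10 — each is linear in n (n = 1, 2, …).
Setting n = 5 gives 13, 13, 5, 18 characters in each block.

kkkkkkkkkkkkkttttttttttttt00000yyyyyyyyyyyyyyyyyy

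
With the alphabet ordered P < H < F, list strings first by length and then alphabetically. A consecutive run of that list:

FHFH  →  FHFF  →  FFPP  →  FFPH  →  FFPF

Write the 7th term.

Advancing 2 positions from FFPF through FFPF → FFHP reaches term 7.

FFHH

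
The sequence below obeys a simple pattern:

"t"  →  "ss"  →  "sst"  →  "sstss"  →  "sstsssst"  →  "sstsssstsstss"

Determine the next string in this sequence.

sstsssstsstsssstsssst

This is a Fibonacci-style word recurrence s(k) = s(k−1)·s(k−2): e.g. ss·t = sst.
The next term joins sstsssstsstss and sstsssst.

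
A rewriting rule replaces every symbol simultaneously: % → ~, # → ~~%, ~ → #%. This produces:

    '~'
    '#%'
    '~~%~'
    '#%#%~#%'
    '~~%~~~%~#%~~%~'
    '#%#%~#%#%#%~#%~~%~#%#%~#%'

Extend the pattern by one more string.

φ(#%#%~#%#%#%~#%~~%~#%#%~#%) expands symbol-by-symbol to ~~% ~ ~~% ~ #% ~~% ~ ~~% ~ ~~% ~ #% ~~% ~ #% #% ~ #% ~~% ~ ~~% ~ #% ~~% ~; joining the 25 pieces gives the next term.

~~%~~~%~#%~~%~~~%~~~%~#%~~%~#%#%~#%~~%~~~%~#%~~%~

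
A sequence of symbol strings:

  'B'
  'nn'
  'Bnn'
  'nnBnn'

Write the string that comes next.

BnnnnBnn

Each term (from the third on) is the two preceding terms concatenated in order: term 3 = B·nn = Bnn.
Continuing: Bnn · nnBnn gives term 5.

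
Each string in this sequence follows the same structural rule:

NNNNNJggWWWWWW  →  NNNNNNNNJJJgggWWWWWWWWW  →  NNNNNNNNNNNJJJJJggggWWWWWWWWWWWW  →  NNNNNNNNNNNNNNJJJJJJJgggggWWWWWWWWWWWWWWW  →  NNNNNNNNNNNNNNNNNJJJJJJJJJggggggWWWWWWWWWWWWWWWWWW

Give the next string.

Reading off run lengths: N runs 5, 8, 11, 14, 17; J runs 1, 3, 5, 7, 9; g runs 2, 3, 4, 5, 6; W runs 6, 9, 12, 15, 18 — each is linear in n (n = 1, 2, …).
For the next term, n = 6, so the run lengths are 20, 11, 7, 21.

NNNNNNNNNNNNNNNNNNNNJJJJJJJJJJJgggggggWWWWWWWWWWWWWWWWWWWWW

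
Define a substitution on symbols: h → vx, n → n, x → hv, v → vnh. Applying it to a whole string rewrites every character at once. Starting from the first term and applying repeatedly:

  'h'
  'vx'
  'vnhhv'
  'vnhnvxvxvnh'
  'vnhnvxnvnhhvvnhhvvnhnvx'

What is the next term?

vnhnvxnvnhhvnvnhnvxvxvnhvnhnvxvxvnhvnhnvxnvnhhv

φ(vnhnvxnvnhhvvnhhvvnhnvx) expands symbol-by-symbol to vnh n vx n vnh hv n vnh n vx vx vnh vnh n vx vx vnh vnh n vx n vnh hv; joining the 23 pieces gives the next term.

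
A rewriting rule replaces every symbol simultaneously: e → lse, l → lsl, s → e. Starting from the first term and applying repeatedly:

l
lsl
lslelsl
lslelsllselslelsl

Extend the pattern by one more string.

Rewriting the 17 symbols of lslelsllselslelsl one by one yields lsl e lsl lse lsl e lsl lsl e lse lsl e lsl lse lsl e lsl; concatenated:

lslelsllselslelsllslelselslelsllselslelsl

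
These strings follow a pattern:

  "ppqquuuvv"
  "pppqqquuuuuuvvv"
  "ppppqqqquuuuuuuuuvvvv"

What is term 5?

ppppppqqqqqquuuuuuuuuuuuuuuvvvvvv

Reading off run lengths: p runs 2, 3, 4; q runs 2, 3, 4; u runs 3, 6, 9; v runs 2, 3, 4 — each is linear in n (n = 1, 2, …).
At n = 5 the blocks have lengths 6, 6, 15, 6.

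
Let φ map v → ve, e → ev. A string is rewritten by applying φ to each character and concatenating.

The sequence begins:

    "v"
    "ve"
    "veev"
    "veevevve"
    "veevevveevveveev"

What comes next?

Rewriting the 16 symbols of veevevveevveveev one by one yields ve ev ev ve ev ve ve ev ev ve ve ev ve ev ev ve; concatenated:

veevevveevveveevevveveevveevevve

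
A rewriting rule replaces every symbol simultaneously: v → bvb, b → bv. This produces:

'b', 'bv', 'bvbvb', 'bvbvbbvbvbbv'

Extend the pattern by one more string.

bvbvbbvbvbbvbvbvbbvbvbbvbvbvb

Rewriting each symbol of bvbvbbvbvbbv: b→bv, v→bvb, b→bv, v→bvb, b→bv, b→bv, v→bvb, b→bv, v→bvb, b→bv, b→bv, v→bvb, which concatenates to bv bvb bv bvb bv bv bvb bv bvb bv bv bvb.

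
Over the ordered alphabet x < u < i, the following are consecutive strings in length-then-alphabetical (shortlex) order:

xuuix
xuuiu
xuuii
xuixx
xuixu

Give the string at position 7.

xuiux

Continuing the enumeration 2 steps past xuixu: xuixu → xuixi → (answer).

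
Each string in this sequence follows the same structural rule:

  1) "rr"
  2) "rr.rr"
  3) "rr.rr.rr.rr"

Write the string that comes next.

s(k+1) = s(k)·.·s(k) — each term doubles the last with '.' between the halves.
Doubling rr.rr.rr.rr with '.' between the halves:

rr.rr.rr.rr.rr.rr.rr.rr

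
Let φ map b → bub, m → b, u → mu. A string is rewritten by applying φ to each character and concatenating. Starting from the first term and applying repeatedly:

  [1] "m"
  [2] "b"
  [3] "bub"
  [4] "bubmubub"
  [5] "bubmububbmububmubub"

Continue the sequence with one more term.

Rewriting the 19 symbols of bubmububbmububmubub one by one yields bub mu bub b mu bub mu bub bub b mu bub mu bub b mu bub mu bub; concatenated:

bubmububbmububmububbubbmububmububbmububmubub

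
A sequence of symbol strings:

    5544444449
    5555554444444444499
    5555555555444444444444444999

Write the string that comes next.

5555555555555544444444444444444449999

Each string has the form 5^{4n-2} 4^{4n+3} 9^{n} (n = 1, 2, …).
Setting n = 4 gives 14, 19, 4 characters in each block.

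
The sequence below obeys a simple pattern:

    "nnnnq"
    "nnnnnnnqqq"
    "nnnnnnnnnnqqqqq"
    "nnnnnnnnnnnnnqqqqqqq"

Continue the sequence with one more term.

nnnnnnnnnnnnnnnnqqqqqqqqq

The n-th term is 3n+1 n's then 2n-1 q's (n = 1, 2, …).
For the next term, n = 5, so the run lengths are 16, 9.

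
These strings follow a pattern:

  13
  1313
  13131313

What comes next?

1313131313131313

s(k+1) = s(k)·s(k) — each term doubles the last.
One more doubling of 13131313 gives the answer.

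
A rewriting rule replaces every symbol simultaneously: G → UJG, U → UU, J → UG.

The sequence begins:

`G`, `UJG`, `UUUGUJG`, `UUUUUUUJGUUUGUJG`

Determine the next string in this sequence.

φ(UUUUUUUJGUUUGUJG) expands symbol-by-symbol to UU UU UU UU UU UU UU UG UJG UU UU UU UJG UU UG UJG; joining the 16 pieces gives the next term.

UUUUUUUUUUUUUUUGUJGUUUUUUUJGUUUGUJG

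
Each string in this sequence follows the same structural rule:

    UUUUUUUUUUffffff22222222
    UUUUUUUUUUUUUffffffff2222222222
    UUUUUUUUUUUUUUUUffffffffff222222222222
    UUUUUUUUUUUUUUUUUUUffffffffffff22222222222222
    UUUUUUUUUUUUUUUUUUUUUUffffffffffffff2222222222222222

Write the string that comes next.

UUUUUUUUUUUUUUUUUUUUUUUUUffffffffffffffff222222222222222222

Term n consists of 3n+1 U's, followed by 2n f's, followed by 2n+2 2's, where the shown terms are n = 3, 4, 5, 6, 7.
For the next term, n = 8, so the run lengths are 25, 16, 18.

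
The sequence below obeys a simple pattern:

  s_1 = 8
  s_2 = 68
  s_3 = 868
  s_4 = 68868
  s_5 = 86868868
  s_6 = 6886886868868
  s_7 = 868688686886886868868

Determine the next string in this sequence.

6886886868868868688686886886868868

Each term (from the third on) is the two preceding terms concatenated in order: term 3 = 8·68 = 868.
The next term joins 6886886868868 and 868688686886886868868.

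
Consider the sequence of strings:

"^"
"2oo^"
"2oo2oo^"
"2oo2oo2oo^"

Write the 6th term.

Every step adds 2oo at the front: s(k+1) = 2oo·s(k).
From 2oo2oo2oo^, 2 further steps: 2oo2oo2oo^ → 2oo2oo2oo2oo^ → (answer).

2oo2oo2oo2oo2oo^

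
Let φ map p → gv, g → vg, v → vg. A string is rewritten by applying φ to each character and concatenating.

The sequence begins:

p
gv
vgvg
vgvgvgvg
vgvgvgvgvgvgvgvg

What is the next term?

vgvgvgvgvgvgvgvgvgvgvgvgvgvgvgvg

Replace each of the 16 characters of vgvgvgvgvgvgvgvg in place — vg vg vg vg vg vg vg vg vg vg vg vg vg vg vg vg — and concatenate.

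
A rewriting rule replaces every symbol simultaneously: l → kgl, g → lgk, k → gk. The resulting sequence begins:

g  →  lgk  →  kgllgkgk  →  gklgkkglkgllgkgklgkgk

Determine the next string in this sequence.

φ(gklgkkglkgllgkgklgkgk) expands symbol-by-symbol to lgk gk kgl lgk gk gk lgk kgl gk lgk kgl kgl lgk gk lgk gk kgl lgk gk lgk gk; joining the 21 pieces gives the next term.

lgkgkkgllgkgkgklgkkglgklgkkglkgllgkgklgkgkkgllgkgklgkgk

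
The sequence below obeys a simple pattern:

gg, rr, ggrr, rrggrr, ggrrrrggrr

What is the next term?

rrggrrggrrrrggrr

Each term (from the third on) is the two preceding terms concatenated in order: term 3 = gg·rr = ggrr.
Continuing: rrggrr · ggrrrrggrr gives term 6.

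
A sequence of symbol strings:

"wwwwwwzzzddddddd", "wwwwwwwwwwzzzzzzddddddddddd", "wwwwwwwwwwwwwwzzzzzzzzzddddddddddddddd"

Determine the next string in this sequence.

Term n consists of 4n+2 w's, followed by 3n z's, followed by 4n+3 d's (n = 1, 2, …).
Setting n = 4 gives 18, 12, 19 characters in each block.

wwwwwwwwwwwwwwwwwwzzzzzzzzzzzzddddddddddddddddddd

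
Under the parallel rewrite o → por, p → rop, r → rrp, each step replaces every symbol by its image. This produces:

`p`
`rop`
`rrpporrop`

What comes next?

rrprrpropropporrrprrpporrop

Rewriting each symbol of rrpporrop: r→rrp, r→rrp, p→rop, p→rop, o→por, r→rrp, r→rrp, o→por, p→rop, which concatenates to rrp rrp rop rop por rrp rrp por rop.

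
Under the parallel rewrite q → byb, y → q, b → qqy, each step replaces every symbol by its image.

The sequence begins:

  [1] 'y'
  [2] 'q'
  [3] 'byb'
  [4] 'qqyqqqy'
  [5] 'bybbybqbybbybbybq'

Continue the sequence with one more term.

qqyqqqyqqyqqqybybqqyqqqyqqyqqqyqqyqqqybyb

φ(bybbybqbybbybbybq) expands symbol-by-symbol to qqy q qqy qqy q qqy byb qqy q qqy qqy q qqy qqy q qqy byb; joining the 17 pieces gives the next term.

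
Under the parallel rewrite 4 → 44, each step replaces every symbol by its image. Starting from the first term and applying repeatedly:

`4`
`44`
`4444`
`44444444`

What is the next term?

4444444444444444

Expanding 44444444: 4→44, 4→44, 4→44, 4→44, 4→44, 4→44, 4→44, 4→44. Concatenated: 44 44 44 44 44 44 44 44.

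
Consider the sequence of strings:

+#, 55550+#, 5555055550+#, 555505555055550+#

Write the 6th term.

Each term is the previous one with 55550 prepended.
From 555505555055550+#, 2 further steps: 555505555055550+# → 55550555505555055550+# → (answer).

5555055550555505555055550+#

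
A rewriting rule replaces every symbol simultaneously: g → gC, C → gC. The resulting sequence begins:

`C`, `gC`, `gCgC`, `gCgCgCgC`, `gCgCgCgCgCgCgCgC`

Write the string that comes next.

gCgCgCgCgCgCgCgCgCgCgCgCgCgCgCgC

Applying the rule to each of the 16 symbols of gCgCgCgCgCgCgCgC gives the pieces gC gC gC gC gC gC gC gC gC gC gC gC gC gC gC gC, which concatenate to the answer.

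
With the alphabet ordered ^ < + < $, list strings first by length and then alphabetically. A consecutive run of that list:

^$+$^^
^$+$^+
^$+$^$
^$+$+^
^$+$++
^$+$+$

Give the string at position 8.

^$+$$+

Continuing the enumeration 2 steps past ^$+$+$: ^$+$+$ → ^$+$$^ → (answer).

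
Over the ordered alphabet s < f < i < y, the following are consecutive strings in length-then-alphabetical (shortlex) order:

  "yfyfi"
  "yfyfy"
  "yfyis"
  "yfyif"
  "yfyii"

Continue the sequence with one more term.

yfyiy

Treat yfyii as a base-4 numeral over the given alphabet and add one, carrying through any trailing y's.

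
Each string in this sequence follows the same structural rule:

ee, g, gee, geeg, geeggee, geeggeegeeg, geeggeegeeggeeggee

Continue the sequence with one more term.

geeggeegeeggeeggeegeeggeegeeg

Each term (from the third on) is the previous term followed by the one before it: term 3 = g·ee = gee.
The next term joins geeggeegeeggeeggee and geeggeegeeg.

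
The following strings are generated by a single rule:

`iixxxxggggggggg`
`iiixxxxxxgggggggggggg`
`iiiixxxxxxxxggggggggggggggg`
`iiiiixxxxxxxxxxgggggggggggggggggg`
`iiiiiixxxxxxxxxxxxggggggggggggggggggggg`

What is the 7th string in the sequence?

Each string has the form i^{n} x^{2n} g^{3n+3}, where the shown terms are n = 2, 3, 4, 5, 6.
For term 7, n = 8, so the run lengths are 8, 16, 27.

iiiiiiiixxxxxxxxxxxxxxxxggggggggggggggggggggggggggg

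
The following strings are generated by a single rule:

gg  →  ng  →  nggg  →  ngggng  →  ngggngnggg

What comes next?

Each term (from the third on) is the previous term followed by the one before it: term 3 = ng·gg = nggg.
The next term joins ngggngnggg and ngggng.

ngggngngggngggng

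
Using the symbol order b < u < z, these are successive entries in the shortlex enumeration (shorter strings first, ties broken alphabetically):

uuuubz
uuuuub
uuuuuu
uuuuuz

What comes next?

uuuuzb

Treat uuuuuz as a base-3 numeral over the given alphabet and add one, carrying through any trailing z's.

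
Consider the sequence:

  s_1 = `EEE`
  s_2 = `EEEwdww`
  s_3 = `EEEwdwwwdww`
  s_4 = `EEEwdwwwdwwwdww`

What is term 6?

Each term is the previous one with wdww appended.
From EEEwdwwwdwwwdww, 2 further steps: EEEwdwwwdwwwdww → EEEwdwwwdwwwdwwwdww → (answer).

EEEwdwwwdwwwdwwwdwwwdww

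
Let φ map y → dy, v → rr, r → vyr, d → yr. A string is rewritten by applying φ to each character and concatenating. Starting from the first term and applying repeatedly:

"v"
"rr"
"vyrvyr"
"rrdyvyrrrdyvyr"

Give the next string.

Rewriting the 14 symbols of rrdyvyrrrdyvyr one by one yields vyr vyr yr dy rr dy vyr vyr vyr yr dy rr dy vyr; concatenated:

vyrvyryrdyrrdyvyrvyrvyryrdyrrdyvyr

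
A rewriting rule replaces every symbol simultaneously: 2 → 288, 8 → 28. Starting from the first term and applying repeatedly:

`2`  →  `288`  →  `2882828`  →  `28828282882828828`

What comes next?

Rewriting the 17 symbols of 28828282882828828 one by one yields 288 28 28 288 28 288 28 288 28 28 288 28 288 28 28 288 28; concatenated:

28828282882828828288282828828288282828828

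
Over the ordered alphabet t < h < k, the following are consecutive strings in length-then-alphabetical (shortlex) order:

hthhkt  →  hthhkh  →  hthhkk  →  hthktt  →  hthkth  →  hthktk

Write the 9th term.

Advancing 3 positions from hthktk through hthktk → hthkht → hthkhh reaches term 9.

hthkhk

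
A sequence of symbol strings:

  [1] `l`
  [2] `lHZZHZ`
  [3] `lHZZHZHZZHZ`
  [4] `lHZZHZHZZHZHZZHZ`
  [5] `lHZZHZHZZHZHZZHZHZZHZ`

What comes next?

Each term is the previous one with HZZHZ appended.
Applying this once more to lHZZHZHZZHZHZZHZHZZHZ:

lHZZHZHZZHZHZZHZHZZHZHZZHZ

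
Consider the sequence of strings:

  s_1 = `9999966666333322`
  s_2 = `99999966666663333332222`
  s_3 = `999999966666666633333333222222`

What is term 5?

99999999966666666666663333333333332222222222

Reading off run lengths: 9 runs 5, 6, 7; 6 runs 5, 7, 9; 3 runs 4, 6, 8; 2 runs 2, 4, 6 — each is linear in n, where the shown terms are n = 2, 3, 4.
Setting n = 6 gives 9, 13, 12, 10 characters in each block.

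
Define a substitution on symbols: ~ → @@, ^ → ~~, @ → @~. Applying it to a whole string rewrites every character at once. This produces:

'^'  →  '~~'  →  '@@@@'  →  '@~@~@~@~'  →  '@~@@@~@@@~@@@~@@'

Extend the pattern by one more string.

@~@@@~@~@~@@@~@~@~@@@~@~@~@@@~@~

φ(@~@@@~@@@~@@@~@@) expands symbol-by-symbol to @~ @@ @~ @~ @~ @@ @~ @~ @~ @@ @~ @~ @~ @@ @~ @~; joining the 16 pieces gives the next term.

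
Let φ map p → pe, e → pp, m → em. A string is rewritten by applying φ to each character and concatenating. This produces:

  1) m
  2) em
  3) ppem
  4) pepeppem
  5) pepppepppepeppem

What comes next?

Replace each of the 16 characters of pepppepppepeppem in place — pe pp pe pe pe pp pe pe pe pp pe pp pe pe pp em — and concatenate.

pepppepepepppepepepppepppepeppem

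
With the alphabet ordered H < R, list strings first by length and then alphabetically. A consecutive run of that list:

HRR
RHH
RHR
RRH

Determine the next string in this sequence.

RRR

Treat RRH as a base-2 numeral over the given alphabet and add one, carrying through any trailing R's.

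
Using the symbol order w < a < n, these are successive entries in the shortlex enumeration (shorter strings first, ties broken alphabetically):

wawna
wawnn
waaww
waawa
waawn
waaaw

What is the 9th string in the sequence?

Stepping forward 3 times from waaaw: waaaw → waaaa → waaan, then the target.

waanw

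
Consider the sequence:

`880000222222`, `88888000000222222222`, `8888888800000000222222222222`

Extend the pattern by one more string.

888888888880000000000222222222222222

Each string has the form 8^{3n-1} 0^{2n+2} 2^{3n+3} (n = 1, 2, …).
Setting n = 4 gives 11, 10, 15 characters in each block.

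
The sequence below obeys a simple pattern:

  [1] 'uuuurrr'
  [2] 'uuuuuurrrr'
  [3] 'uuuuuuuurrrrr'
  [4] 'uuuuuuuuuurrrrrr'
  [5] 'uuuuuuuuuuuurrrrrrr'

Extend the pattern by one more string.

uuuuuuuuuuuuuurrrrrrrr

Term n consists of 2n u's, followed by n+1 r's, where the shown terms are n = 2, 3, 4, 5, 6.
Setting n = 7 gives 14, 8 characters in each block.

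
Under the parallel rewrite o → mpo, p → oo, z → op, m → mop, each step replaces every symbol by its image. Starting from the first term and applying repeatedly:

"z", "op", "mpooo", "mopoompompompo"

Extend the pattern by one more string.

mopmpooompompomopoompomopoompomopoompo

φ(mopoompompompo) expands symbol-by-symbol to mop mpo oo mpo mpo mop oo mpo mop oo mpo mop oo mpo; joining the 14 pieces gives the next term.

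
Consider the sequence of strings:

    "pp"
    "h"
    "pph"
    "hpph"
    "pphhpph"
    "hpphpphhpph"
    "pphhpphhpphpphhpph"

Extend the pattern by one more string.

hpphpphhpphpphhpphhpphpphhpph

Each term (from the third on) is the two preceding terms concatenated in order: term 3 = pp·h = pph.
So term 8 is hpphpphhpph·pphhpphhpphpphhpph.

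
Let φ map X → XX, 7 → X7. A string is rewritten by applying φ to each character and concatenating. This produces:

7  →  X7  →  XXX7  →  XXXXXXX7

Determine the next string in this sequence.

XXXXXXXXXXXXXXX7

Expanding XXXXXXX7: X→XX, X→XX, X→XX, X→XX, X→XX, X→XX, X→XX, 7→X7. Concatenated: XX XX XX XX XX XX XX X7.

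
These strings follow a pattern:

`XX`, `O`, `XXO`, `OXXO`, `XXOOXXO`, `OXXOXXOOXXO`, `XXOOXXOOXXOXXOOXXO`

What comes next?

This is a Fibonacci-style word recurrence s(k) = s(k−2)·s(k−1): e.g. XX·O = XXO.
Continuing: OXXOXXOOXXO · XXOOXXOOXXOXXOOXXO gives term 8.

OXXOXXOOXXOXXOOXXOOXXOXXOOXXO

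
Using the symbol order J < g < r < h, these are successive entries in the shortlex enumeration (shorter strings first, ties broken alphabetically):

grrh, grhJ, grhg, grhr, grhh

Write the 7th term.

Continuing the enumeration 2 steps past grhh: grhh → ghJJ → (answer).

ghJg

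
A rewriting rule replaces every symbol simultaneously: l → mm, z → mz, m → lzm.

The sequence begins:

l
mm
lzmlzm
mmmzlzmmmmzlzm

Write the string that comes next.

Rewriting the 14 symbols of mmmzlzmmmmzlzm one by one yields lzm lzm lzm mz mm mz lzm lzm lzm lzm mz mm mz lzm; concatenated:

lzmlzmlzmmzmmmzlzmlzmlzmlzmmzmmmzlzm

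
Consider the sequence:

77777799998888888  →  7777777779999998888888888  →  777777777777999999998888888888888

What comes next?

77777777777777799999999998888888888888888

The n-th term is 3n 7's then 2n 9's then 3n+1 8's, where the shown terms are n = 2, 3, 4.
At n = 5 the blocks have lengths 15, 10, 16.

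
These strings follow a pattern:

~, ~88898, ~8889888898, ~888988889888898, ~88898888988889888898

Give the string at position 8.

Every step adds 88898 to the end: s(k+1) = s(k)·88898.
From ~88898888988889888898, 3 further steps: ~88898888988889888898 → ~8889888898888988889888898 → ~888988889888898888988889888898 → (answer).

~88898888988889888898888988889888898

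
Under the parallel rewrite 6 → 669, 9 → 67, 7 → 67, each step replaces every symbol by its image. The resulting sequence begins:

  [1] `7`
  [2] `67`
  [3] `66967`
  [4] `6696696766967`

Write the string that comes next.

6696696766966967669676696696766967

Replace each of the 13 characters of 6696696766967 in place — 669 669 67 669 669 67 669 67 669 669 67 669 67 — and concatenate.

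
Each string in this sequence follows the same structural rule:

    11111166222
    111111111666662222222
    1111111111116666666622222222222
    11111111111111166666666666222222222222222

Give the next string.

Term n consists of 3n+3 1's, followed by 3n-1 6's, followed by 4n-1 2's (n = 1, 2, …).
Setting n = 5 gives 18, 14, 19 characters in each block.

111111111111111111666666666666662222222222222222222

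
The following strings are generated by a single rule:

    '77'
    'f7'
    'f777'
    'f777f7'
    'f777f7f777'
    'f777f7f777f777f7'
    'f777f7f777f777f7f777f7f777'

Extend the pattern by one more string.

From term 3 onward, concatenate the last term with the second-to-last: f7·77 = f777, f777·f7 = f777f7, …
Continuing: f777f7f777f777f7f777f7f777 · f777f7f777f777f7 gives term 8.

f777f7f777f777f7f777f7f777f777f7f777f777f7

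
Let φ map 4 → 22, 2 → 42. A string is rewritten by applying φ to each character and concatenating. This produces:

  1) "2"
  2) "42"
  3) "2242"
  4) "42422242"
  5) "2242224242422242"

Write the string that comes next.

φ(2242224242422242) expands symbol-by-symbol to 42 42 22 42 42 42 22 42 22 42 22 42 42 42 22 42; joining the 16 pieces gives the next term.

42422242424222422242224242422242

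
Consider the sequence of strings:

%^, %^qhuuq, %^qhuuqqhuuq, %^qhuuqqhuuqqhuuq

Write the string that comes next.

%^qhuuqqhuuqqhuuqqhuuq

Every step adds qhuuq to the end: s(k+1) = s(k)·qhuuq.
One more step from %^qhuuqqhuuqqhuuq gives the answer.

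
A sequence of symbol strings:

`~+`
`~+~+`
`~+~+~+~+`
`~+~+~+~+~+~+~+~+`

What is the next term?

Each string is two copies of the previous one concatenated.
So the next term is two copies of ~+~+~+~+~+~+~+~+.

~+~+~+~+~+~+~+~+~+~+~+~+~+~+~+~+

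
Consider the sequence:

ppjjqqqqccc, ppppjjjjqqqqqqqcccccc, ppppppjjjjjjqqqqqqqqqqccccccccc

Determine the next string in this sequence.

ppppppppjjjjjjjjqqqqqqqqqqqqqcccccccccccc

Term n consists of 2n p's, followed by 2n j's, followed by 3n+1 q's, followed by 3n c's (n = 1, 2, …).
Setting n = 4 gives 8, 8, 13, 12 characters in each block.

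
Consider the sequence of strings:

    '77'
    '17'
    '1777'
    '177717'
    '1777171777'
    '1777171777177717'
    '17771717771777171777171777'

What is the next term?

177717177717771717771717771777171777177717

This is a Fibonacci-style word recurrence s(k) = s(k−1)·s(k−2): e.g. 17·77 = 1777.
Continuing: 17771717771777171777171777 · 1777171777177717 gives term 8.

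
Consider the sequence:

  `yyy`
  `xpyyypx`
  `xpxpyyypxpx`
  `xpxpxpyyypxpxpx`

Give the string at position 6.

Every step adds xp to the front and px to the end of the previous string.
From xpxpxpyyypxpxpx, 2 further steps: xpxpxpyyypxpxpx → xpxpxpxpyyypxpxpxpx → (answer).

xpxpxpxpxpyyypxpxpxpxpx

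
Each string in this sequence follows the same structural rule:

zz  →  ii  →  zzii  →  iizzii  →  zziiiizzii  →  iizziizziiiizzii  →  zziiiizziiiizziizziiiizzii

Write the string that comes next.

iizziizziiiizziizziiiizziiiizziizziiiizzii

From term 3 onward, concatenate the second-to-last term with the last: zz·ii = zzii, ii·zzii = iizzii, …
The next term joins iizziizziiiizzii and zziiiizziiiizziizziiiizzii.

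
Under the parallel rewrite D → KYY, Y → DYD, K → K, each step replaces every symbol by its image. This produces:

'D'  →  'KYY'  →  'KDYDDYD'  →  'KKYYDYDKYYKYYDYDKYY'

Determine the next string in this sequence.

Applying the rule to each of the 19 symbols of KKYYDYDKYYKYYDYDKYY gives the pieces K K DYD DYD KYY DYD KYY K DYD DYD K DYD DYD KYY DYD KYY K DYD DYD, which concatenate to the answer.

KKDYDDYDKYYDYDKYYKDYDDYDKDYDDYDKYYDYDKYYKDYDDYD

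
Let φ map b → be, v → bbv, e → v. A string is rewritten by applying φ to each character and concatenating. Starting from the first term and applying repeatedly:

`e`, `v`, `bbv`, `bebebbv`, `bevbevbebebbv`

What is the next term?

Rewriting the 13 symbols of bevbevbebebbv one by one yields be v bbv be v bbv be v be v be be bbv; concatenated:

bevbbvbevbbvbevbevbebebbv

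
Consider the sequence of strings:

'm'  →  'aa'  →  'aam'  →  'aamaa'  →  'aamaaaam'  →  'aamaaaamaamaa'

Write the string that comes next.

aamaaaamaamaaaamaaaam

This is a Fibonacci-style word recurrence s(k) = s(k−1)·s(k−2): e.g. aa·m = aam.
The next term joins aamaaaamaamaa and aamaaaam.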